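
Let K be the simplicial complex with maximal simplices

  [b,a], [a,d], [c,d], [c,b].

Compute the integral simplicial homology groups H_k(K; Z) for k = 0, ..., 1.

H_0 = Z,  H_1 = Z.

We work with the vertex ordering a < b < c < d. The simplices of K, each written with vertices in increasing order, are:

  0-simplices (4): a, b, c, d
  1-simplices (4): ab, ad, bc, cd

giving chain groups C_0 ≅ Z^4, C_1 ≅ Z^4.

The boundary map ∂_1: C_1 → C_0 is given by ∂[p,q] = [q] − [p]. For instance
  ∂cd = d − c.
This gives a 4×4 integer matrix of rank 3; reducing to Smith normal form yields diagonal entries (1,1,1).

Computing H_k = (kernel of ∂_k) / (image of ∂_{k+1}):

  H_0: rank C_0 − rank ∂_1 = 4 − 3 = 1, and the invariant factors of ∂_1 are all 1, so H_0 ≅ Z.
  H_1: rank ker ∂_1 − rank ∂_2 = (4 − 3) − 0 = 1, and there is no ∂_2, so H_1 ≅ Z.

(K is a triangulation of the circle S^1.)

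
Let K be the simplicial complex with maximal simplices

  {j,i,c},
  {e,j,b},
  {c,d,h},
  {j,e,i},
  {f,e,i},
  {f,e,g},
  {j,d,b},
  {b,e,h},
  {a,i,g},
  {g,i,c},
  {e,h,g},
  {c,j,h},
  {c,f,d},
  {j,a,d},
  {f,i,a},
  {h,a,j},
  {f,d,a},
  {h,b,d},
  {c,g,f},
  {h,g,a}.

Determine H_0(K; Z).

H_0 ≅ Z.

Order the vertices as a < b < c < d < e < f < g < h < i < j. Listing each simplex with vertices in this order, K has dimension 2 with simplices:

  0-simplices (10): a, b, c, d, e, f, g, h, i, j
  1-simplices (30): ad, af, ag, ah, ai, aj, bd, be, bh, bj, cd, cf, cg, ch, ci, cj, df, dh, dj, ef, eg, eh, ei, ej, fg, fi, gh, gi, hj, ij
  2-simplices (20): adf, adj, afi, agh, agi, ahj, bdh, bdj, beh, bej, cdf, cdh, cfg, cgi, chj, cij, efg, efi, egh, eij

giving chain groups C_0 ≅ Z^10, C_1 ≅ Z^30, C_2 ≅ Z^20.

Boundary ∂_1: C_1 → C_0 sends each edge [p,q] (with p < q) to q − p. For instance
  ∂gi = i − g.
The resulting 10×30 matrix has rank 9, and its Smith normal form has invariant factors (1,1,1,1,1,1,1,1,1).

The boundary map ∂_2: C_2 → C_1 maps a triangle to the signed sum of its edges. For instance
  ∂bej = ej − bj + be,
  ∂egh = gh − eh + eg.
As a 30×20 matrix over Z this has rank 20, with invariant factors (1,1,1,1,1,1,1,1,1,1,1,1,1,1,1,1,1,1,1,2).

Reading off H_k = ker ∂_k / im ∂_{k+1}:

  H_0: rank C_0 − rank ∂_1 = 10 − 9 = 1, and the invariant factors of ∂_1 are all 1, so H_0 ≅ Z.

(K is a triangulation of the Klein bottle.)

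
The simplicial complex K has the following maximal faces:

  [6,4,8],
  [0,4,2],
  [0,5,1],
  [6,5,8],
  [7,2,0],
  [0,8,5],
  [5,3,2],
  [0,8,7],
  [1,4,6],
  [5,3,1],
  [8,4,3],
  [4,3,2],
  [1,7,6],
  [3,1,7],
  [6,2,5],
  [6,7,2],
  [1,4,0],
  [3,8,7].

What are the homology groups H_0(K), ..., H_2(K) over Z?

Take the total order 0 < 1 < 2 < 3 < 4 < 5 < 6 < 7 < 8 on the vertex set. Then K (dimension 2) consists of the simplices:

  0-simplices (9): [0], [1], [2], [3], [4], [5], [6], [7], [8]
  1-simplices (27): (27 of them)
  2-simplices (18): [0,1,4], [0,1,5], [0,2,4], [0,2,7], [0,5,8], [0,7,8], [1,3,5], [1,3,7], [1,4,6], [1,6,7], [2,3,4], [2,3,5], [2,5,6], [2,6,7], [3,4,8], [3,7,8], [4,6,8], [5,6,8]

giving chain groups C_0 ≅ Z^9, C_1 ≅ Z^27, C_2 ≅ Z^18.

Boundary ∂_1: C_1 → C_0 is given by ∂[p,q] = [q] − [p]. For instance
  ∂[1,7] = [7] − [1].
This gives a 9×27 integer matrix of rank 8; reducing to Smith normal form yields diagonal entries (1,1,1,1,1,1,1,1).

Boundary ∂_2: C_2 → C_1 acts by ∂[p,q,r] = [q,r] − [p,r] + [p,q]. For instance
  ∂[0,7,8] = [7,8] − [0,8] + [0,7],
  ∂[3,4,8] = [4,8] − [3,8] + [3,4].
The 27×18 boundary matrix has rank 17 and Smith normal form diag(1,1,1,1,1,1,1,1,1,1,1,1,1,1,1,1,1).

Now H_k = ker ∂_k / im ∂_{k+1}, so:

  H_0: rank C_0 − rank ∂_1 = 9 − 8 = 1, and the invariant factors of ∂_1 are all 1, so H_0 ≅ Z.
  H_1: rank ker ∂_1 − rank ∂_2 = (27 − 8) − 17 = 2, and the invariant factors of ∂_2 are all 1, so H_1 ≅ Z^2.
  H_2: rank ker ∂_2 − rank ∂_3 = (18 − 17) − 0 = 1, and there is no ∂_3, so H_2 ≅ Z.

(K is a triangulation of the torus T^2.)

H_0 ≅ Z,  H_1 ≅ Z^2,  H_2 ≅ Z.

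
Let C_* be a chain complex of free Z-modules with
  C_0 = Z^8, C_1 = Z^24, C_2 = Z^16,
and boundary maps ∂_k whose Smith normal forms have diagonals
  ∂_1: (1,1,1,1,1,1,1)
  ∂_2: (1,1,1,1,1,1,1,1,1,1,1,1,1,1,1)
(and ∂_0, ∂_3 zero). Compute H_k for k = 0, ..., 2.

H_0 ≅ Z,  H_1 ≅ Z^2,  H_2 ≅ Z.

H_0: b_0 = 8 − 0 − 7 = 1; torsion from ∂_1 factors > 1: none. So H_0 ≅ Z.
H_1: b_1 = 24 − 7 − 15 = 2; torsion from ∂_2 factors > 1: none. So H_1 ≅ Z^2.
H_2: b_2 = 16 − 15 − 0 = 1; torsion from ∂_3 factors > 1: none. So H_2 ≅ Z.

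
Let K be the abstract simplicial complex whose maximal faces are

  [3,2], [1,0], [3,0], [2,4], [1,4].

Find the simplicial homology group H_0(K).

H_0 = Z.

We work with the vertex ordering 0 < 1 < 2 < 3 < 4. The simplices of K, each written with vertices in increasing order, are:

  0-simplices (5): [0], [1], [2], [3], [4]
  1-simplices (5): [0,1], [0,3], [1,4], [2,3], [2,4]

Hence C_0 ≅ Z^5, C_1 ≅ Z^5.

Boundary ∂_1: C_1 → C_0 maps an edge to its endpoints' difference, ∂[p,q] = q − p. For instance
  ∂[2,4] = [4] − [2].
The resulting 5×5 matrix has rank 4, and its Smith normal form has invariant factors (1,1,1,1).

From H_k ≅ ker(∂_k) / im(∂_{k+1}) we obtain:

  H_0: rank C_0 − rank ∂_1 = 5 − 4 = 1, and the invariant factors of ∂_1 are all 1, so H_0 = Z.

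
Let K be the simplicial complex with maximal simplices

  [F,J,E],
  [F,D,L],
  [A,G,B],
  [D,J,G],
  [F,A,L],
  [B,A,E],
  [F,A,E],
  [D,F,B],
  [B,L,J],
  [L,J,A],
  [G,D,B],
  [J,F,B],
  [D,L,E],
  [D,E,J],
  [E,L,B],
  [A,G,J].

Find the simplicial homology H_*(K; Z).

Take the total order A < B < D < E < F < G < J < L on the vertex set. Then K (dimension 2) consists of the simplices:

  0-simplices (8): A, B, D, E, F, G, J, L
  1-simplices (24): AB, AE, AF, AG, AJ, AL, BD, BE, BF, BG, BJ, BL, DE, DF, DG, DJ, DL, EF, EJ, EL, FJ, FL, GJ, JL
  2-simplices (16): ABE, ABG, AEF, AFL, AGJ, AJL, BDF, BDG, BEL, BFJ, BJL, DEJ, DEL, DFL, DGJ, EFJ

giving chain groups C_0 ≅ Z^8, C_1 ≅ Z^24, C_2 ≅ Z^16.

∂_1: C_1 → C_0 is given by ∂[p,q] = [q] − [p]. For instance
  ∂EF = F − E.
The 8×24 boundary matrix has rank 7 and Smith normal form diag(1,1,1,1,1,1,1).

Boundary ∂_2: C_2 → C_1 sends each 2-simplex [p,q,r] to [q,r] − [p,r] + [p,q]. For instance
  ∂EFJ = FJ − EJ + EF,
  ∂ABE = BE − AE + AB.
This gives a 24×16 integer matrix of rank 15; reducing to Smith normal form yields diagonal entries (1,1,1,1,1,1,1,1,1,1,1,1,1,1,1).

Reading off H_k = ker ∂_k / im ∂_{k+1}:

  H_0: rank C_0 − rank ∂_1 = 8 − 7 = 1, and the invariant factors of ∂_1 are all 1, so H_0 ≅ Z.
  H_1: rank ker ∂_1 − rank ∂_2 = (24 − 7) − 15 = 2, and the invariant factors of ∂_2 are all 1, so H_1 ≅ Z^2.
  H_2: rank ker ∂_2 − rank ∂_3 = (16 − 15) − 0 = 1, and there is no ∂_3, so H_2 ≅ Z.

H_0 = Z,  H_1 = Z^2,  H_2 = Z.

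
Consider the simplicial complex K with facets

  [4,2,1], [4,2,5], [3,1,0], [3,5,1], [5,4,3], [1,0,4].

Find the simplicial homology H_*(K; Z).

H_0 ≅ Z,  H_1 ≅ Z,  H_2 = 0.

K has 6 vertices, 12 edges, 6 triangles.
rank ∂_0 = 0, rank ∂_1 = 5 ⇒ b_0 = 6 − 0 − 5 = 1; all invariant factors of ∂_1 are 1 so no torsion. So H_0 ≅ Z.
rank ∂_1 = 5, rank ∂_2 = 6 ⇒ b_1 = 12 − 5 − 6 = 1; all invariant factors of ∂_2 are 1 so no torsion. So H_1 ≅ Z.
rank ∂_2 = 6, rank ∂_3 = 0 ⇒ b_2 = 6 − 6 − 0 = 0. So H_2 ≅ 0.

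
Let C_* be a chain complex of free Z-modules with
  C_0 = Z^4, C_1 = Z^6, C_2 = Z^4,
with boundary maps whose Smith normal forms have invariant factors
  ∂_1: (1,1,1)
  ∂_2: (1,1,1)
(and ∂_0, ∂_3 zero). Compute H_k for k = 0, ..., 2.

H_0 ≅ Z,  H_1 = 0,  H_2 ≅ Z.

H_0: b_0 = 4 − 0 − 3 = 1; torsion from ∂_1 factors > 1: none. So H_0 ≅ Z.
H_1: b_1 = 6 − 3 − 3 = 0; torsion from ∂_2 factors > 1: none. So H_1 ≅ 0.
H_2: b_2 = 4 − 3 − 0 = 1; torsion from ∂_3 factors > 1: none. So H_2 ≅ Z.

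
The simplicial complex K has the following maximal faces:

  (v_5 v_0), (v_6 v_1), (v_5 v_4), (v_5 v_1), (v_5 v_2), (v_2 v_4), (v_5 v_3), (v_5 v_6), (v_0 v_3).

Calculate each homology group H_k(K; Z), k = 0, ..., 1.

Fix the vertex order v_0 < v_1 < v_2 < v_3 < v_4 < v_5 < v_6 and write every simplex with vertices in increasing order. Then dim K = 1 and the simplices of K are:

  0-simplices (7): [v_0], [v_1], [v_2], [v_3], [v_4], [v_5], [v_6]
  1-simplices (9): [v_0,v_3], [v_0,v_5], [v_1,v_5], [v_1,v_6], [v_2,v_4], [v_2,v_5], [v_3,v_5], [v_4,v_5], [v_5,v_6]

so the chain groups are C_0 ≅ Z^7, C_1 ≅ Z^9.

The boundary map ∂_1: C_1 → C_0 is given by ∂[p,q] = [q] − [p].
The resulting 7×9 matrix has rank 6, and its Smith normal form has invariant factors (1,1,1,1,1,1).

Computing H_k = (kernel of ∂_k) / (image of ∂_{k+1}):

  H_0: rank C_0 − rank ∂_1 = 7 − 6 = 1, and the invariant factors of ∂_1 are all 1, so H_0 ≅ Z.
  H_1: rank ker ∂_1 − rank ∂_2 = (9 − 6) − 0 = 3, and there is no ∂_2, so H_1 ≅ Z^3.

(K is a triangulation of a wedge of 3 circles.)

H_0 ≅ Z,  H_1 ≅ Z^3.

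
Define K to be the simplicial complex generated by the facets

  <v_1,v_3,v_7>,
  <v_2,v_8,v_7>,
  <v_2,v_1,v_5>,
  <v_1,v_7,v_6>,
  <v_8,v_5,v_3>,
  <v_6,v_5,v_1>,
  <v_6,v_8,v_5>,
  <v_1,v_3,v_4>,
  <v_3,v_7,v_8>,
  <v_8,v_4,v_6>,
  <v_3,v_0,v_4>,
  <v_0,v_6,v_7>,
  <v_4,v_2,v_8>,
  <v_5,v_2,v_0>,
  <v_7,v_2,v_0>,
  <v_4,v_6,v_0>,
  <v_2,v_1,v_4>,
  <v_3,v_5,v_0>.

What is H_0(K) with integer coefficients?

H_0 ≅ Z.

K has 9 vertices, 27 edges, 18 triangles.
rank ∂_0 = 0, rank ∂_1 = 8 ⇒ b_0 = 9 − 0 − 8 = 1; all invariant factors of ∂_1 are 1 so no torsion. So H_0 ≅ Z.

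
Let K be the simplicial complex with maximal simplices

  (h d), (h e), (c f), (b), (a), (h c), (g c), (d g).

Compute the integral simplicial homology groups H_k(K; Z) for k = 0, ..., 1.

H_0 ≅ Z^3,  H_1 ≅ Z.

Take the total order a < b < c < d < e < f < g < h on the vertex set. Then K (dimension 1) consists of the simplices:

  0-simplices (8): a, b, c, d, e, f, g, h
  1-simplices (6): cf, cg, ch, dg, dh, eh

Hence C_0 ≅ Z^8, C_1 ≅ Z^6.

∂_1: C_1 → C_0 is given by ∂[p,q] = [q] − [p]. For instance
  ∂cg = g − c.
As a 8×6 matrix over Z this has rank 5, with invariant factors (1,1,1,1,1).

Reading off H_k = ker ∂_k / im ∂_{k+1}:

  H_0: rank C_0 − rank ∂_1 = 8 − 5 = 3, and the invariant factors of ∂_1 are all 1, so H_0 = Z^3.
  H_1: rank ker ∂_1 − rank ∂_2 = (6 − 5) − 0 = 1, and there is no ∂_2, so H_1 = Z.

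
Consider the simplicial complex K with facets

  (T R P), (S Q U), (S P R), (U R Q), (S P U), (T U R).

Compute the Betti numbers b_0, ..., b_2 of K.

b_0 = 1, b_1 = 1, b_2 = 0.

We work with the vertex ordering P < Q < R < S < T < U. The simplices of K, each written with vertices in increasing order, are:

  0-simplices (6): P, Q, R, S, T, U
  1-simplices (12): PR, PS, PT, PU, QR, QS, QU, RS, RT, RU, SU, TU
  2-simplices (6): PRS, PRT, PSU, QRU, QSU, RTU

so the chain groups are C_0 ≅ Z^6, C_1 ≅ Z^12, C_2 ≅ Z^6.

Boundary ∂_1: C_1 → C_0 maps an edge to its endpoints' difference, ∂[p,q] = q − p.
This gives a 6×12 integer matrix of rank 5; reducing to Smith normal form yields diagonal entries (1,1,1,1,1).

∂_2: C_2 → C_1 maps a triangle to the signed sum of its edges. For instance
  ∂QSU = SU − QU + QS,
  ∂QRU = RU − QU + QR.
This gives a 12×6 integer matrix of rank 6; reducing to Smith normal form yields diagonal entries (1,1,1,1,1,1).

Computing H_k = (kernel of ∂_k) / (image of ∂_{k+1}):

  H_0: rank C_0 − rank ∂_1 = 6 − 5 = 1, and the invariant factors of ∂_1 are all 1, so H_0 ≅ Z.
  H_1: rank ker ∂_1 − rank ∂_2 = (12 − 5) − 6 = 1, and the invariant factors of ∂_2 are all 1, so H_1 ≅ Z.
  H_2: rank ker ∂_2 − rank ∂_3 = (6 − 6) − 0 = 0, and there is no ∂_3, so H_2 ≅ 0.

As a check, the Euler characteristic is 6 − 12 + 6 = 0, which agrees with 1 − 1 + 0 = 0.
(K is a triangulation of the cylinder S^1 x I.)

Hence the Betti numbers are b_0 = 1, b_1 = 1, b_2 = 0.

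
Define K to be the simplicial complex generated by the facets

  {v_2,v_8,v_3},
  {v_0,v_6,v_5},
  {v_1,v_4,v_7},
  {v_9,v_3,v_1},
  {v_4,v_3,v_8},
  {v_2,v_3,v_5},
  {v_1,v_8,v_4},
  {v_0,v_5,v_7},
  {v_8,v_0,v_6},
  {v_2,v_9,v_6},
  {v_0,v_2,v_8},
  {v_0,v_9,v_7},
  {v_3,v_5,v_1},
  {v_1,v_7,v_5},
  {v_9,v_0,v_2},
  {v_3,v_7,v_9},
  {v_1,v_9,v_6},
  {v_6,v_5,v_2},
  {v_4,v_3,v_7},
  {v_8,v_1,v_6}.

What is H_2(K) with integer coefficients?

Fix the vertex order v_0 < v_1 < v_2 < v_3 < v_4 < v_5 < v_6 < v_7 < v_8 < v_9 and write every simplex with vertices in increasing order. Then dim K = 2 and the simplices of K are:

  0-simplices (10): [v_0], [v_1], [v_2], [v_3], [v_4], [v_5], [v_6], [v_7], [v_8], [v_9]
  1-simplices (30): (30 of them)
  2-simplices (20): (20 of them)

so the chain groups are C_0 ≅ Z^10, C_1 ≅ Z^30, C_2 ≅ Z^20.

The boundary map ∂_1: C_1 → C_0 sends each edge [p,q] (with p < q) to q − p. For instance
  ∂[v_0,v_7] = [v_7] − [v_0].
The resulting 10×30 matrix has rank 9, and its Smith normal form has invariant factors (1,1,1,1,1,1,1,1,1).

Boundary ∂_2: C_2 → C_1 acts by ∂[p,q,r] = [q,r] − [p,r] + [p,q]. For instance
  ∂[v_2,v_3,v_8] = [v_3,v_8] − [v_2,v_8] + [v_2,v_3],
  ∂[v_1,v_3,v_9] = [v_3,v_9] − [v_1,v_9] + [v_1,v_3].
The resulting 30×20 matrix has rank 20, and its Smith normal form has invariant factors (1,1,1,1,1,1,1,1,1,1,1,1,1,1,1,1,1,1,1,2).

From H_k ≅ ker(∂_k) / im(∂_{k+1}) we obtain:

  H_2: rank ker ∂_2 − rank ∂_3 = (20 − 20) − 0 = 0, and there is no ∂_3, so H_2 = 0.

H_2 = 0.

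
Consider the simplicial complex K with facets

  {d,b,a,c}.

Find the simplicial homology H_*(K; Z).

We work with the vertex ordering a < b < c < d. The simplices of K, each written with vertices in increasing order, are:

  0-simplices (4): a, b, c, d
  1-simplices (6): ab, ac, ad, bc, bd, cd
  2-simplices (4): abc, abd, acd, bcd
  3-simplices (1): abcd

giving chain groups C_0 ≅ Z^4, C_1 ≅ Z^6, C_2 ≅ Z^4, C_3 ≅ Z^1.

∂_1: C_1 → C_0 sends each edge [p,q] (with p < q) to q − p. For instance
  ∂bc = c − b.
The 4×6 boundary matrix has rank 3 and Smith normal form diag(1,1,1).

The boundary map ∂_2: C_2 → C_1 maps a triangle to the signed sum of its edges. For instance
  ∂abc = bc − ac + ab,
  ∂acd = cd − ad + ac.
As a 6×4 matrix over Z this has rank 3, with invariant factors (1,1,1).

The boundary map ∂_3: C_3 → C_2 sends each 3-simplex σ to the alternating sum Σ_i (−1)^i (σ with its i-th vertex removed). For instance
  ∂abcd = bcd − acd + abd − abc.
This gives a 4×1 integer matrix of rank 1; reducing to Smith normal form yields diagonal entries (1).

Now H_k = ker ∂_k / im ∂_{k+1}, so:

  H_0: rank C_0 − rank ∂_1 = 4 − 3 = 1, and the invariant factors of ∂_1 are all 1, so H_0 ≅ Z.
  H_1: rank ker ∂_1 − rank ∂_2 = (6 − 3) − 3 = 0, and the invariant factors of ∂_2 are all 1, so H_1 ≅ 0.
  H_2: rank ker ∂_2 − rank ∂_3 = (4 − 3) − 1 = 0, and the invariant factors of ∂_3 are all 1, so H_2 ≅ 0.
  H_3: rank ker ∂_3 − rank ∂_4 = (1 − 1) − 0 = 0, and there is no ∂_4, so H_3 ≅ 0.

H_0 = Z,  H_1 = 0,  H_2 = 0,  H_3 = 0.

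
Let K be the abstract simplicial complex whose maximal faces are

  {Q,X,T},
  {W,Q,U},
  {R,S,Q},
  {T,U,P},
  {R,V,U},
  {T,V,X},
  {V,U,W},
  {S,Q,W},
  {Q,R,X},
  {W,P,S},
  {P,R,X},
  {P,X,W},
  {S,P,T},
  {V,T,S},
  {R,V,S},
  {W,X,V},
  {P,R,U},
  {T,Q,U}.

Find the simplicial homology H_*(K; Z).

Take the total order P < Q < R < S < T < U < V < W < X on the vertex set. Then K (dimension 2) consists of the simplices:

  0-simplices (9): P, Q, R, S, T, U, V, W, X
  1-simplices (27): PR, PS, PT, PU, PW, PX, QR, QS, QT, QU, QW, QX, RS, RU, RV, RX, ST, SV, SW, TU, TV, TX, UV, UW, VW, VX, WX
  2-simplices (18): PRU, PRX, PST, PSW, PTU, PWX, QRS, QRX, QSW, QTU, QTX, QUW, RSV, RUV, STV, TVX, UVW, VWX

so the chain groups are C_0 ≅ Z^9, C_1 ≅ Z^27, C_2 ≅ Z^18.

The boundary map ∂_1: C_1 → C_0 maps an edge to its endpoints' difference, ∂[p,q] = q − p.
This gives a 9×27 integer matrix of rank 8; reducing to Smith normal form yields diagonal entries (1,1,1,1,1,1,1,1).

Boundary ∂_2: C_2 → C_1 maps a triangle to the signed sum of its edges. For instance
  ∂QTU = TU − QU + QT,
  ∂PRX = RX − PX + PR.
The resulting 27×18 matrix has rank 17, and its Smith normal form has invariant factors (1,1,1,1,1,1,1,1,1,1,1,1,1,1,1,1,1).

Computing H_k = (kernel of ∂_k) / (image of ∂_{k+1}):

  H_0: rank C_0 − rank ∂_1 = 9 − 8 = 1, and the invariant factors of ∂_1 are all 1, so H_0 = Z.
  H_1: rank ker ∂_1 − rank ∂_2 = (27 − 8) − 17 = 2, and the invariant factors of ∂_2 are all 1, so H_1 = Z^2.
  H_2: rank ker ∂_2 − rank ∂_3 = (18 − 17) − 0 = 1, and there is no ∂_3, so H_2 = Z.

H_0 = Z,  H_1 = Z^2,  H_2 = Z.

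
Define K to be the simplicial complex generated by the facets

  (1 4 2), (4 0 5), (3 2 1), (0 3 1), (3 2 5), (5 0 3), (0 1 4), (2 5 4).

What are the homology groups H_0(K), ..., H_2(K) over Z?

H_0 = Z,  H_1 = 0,  H_2 = Z.

Fix the vertex order 0 < 1 < 2 < 3 < 4 < 5 and write every simplex with vertices in increasing order. Then dim K = 2 and the simplices of K are:

  0-simplices (6): [0], [1], [2], [3], [4], [5]
  1-simplices (12): [0,1], [0,3], [0,4], [0,5], [1,2], [1,3], [1,4], [2,3], [2,4], [2,5], [3,5], [4,5]
  2-simplices (8): [0,1,3], [0,1,4], [0,3,5], [0,4,5], [1,2,3], [1,2,4], [2,3,5], [2,4,5]

so the chain groups are C_0 ≅ Z^6, C_1 ≅ Z^12, C_2 ≅ Z^8.

The boundary map ∂_1: C_1 → C_0 maps an edge to its endpoints' difference, ∂[p,q] = q − p. For instance
  ∂[0,4] = [4] − [0].
The resulting 6×12 matrix has rank 5, and its Smith normal form has invariant factors (1,1,1,1,1).

∂_2: C_2 → C_1 acts by ∂[p,q,r] = [q,r] − [p,r] + [p,q]. For instance
  ∂[1,2,4] = [2,4] − [1,4] + [1,2],
  ∂[0,1,4] = [1,4] − [0,4] + [0,1].
The 12×8 boundary matrix has rank 7 and Smith normal form diag(1,1,1,1,1,1,1).

From H_k ≅ ker(∂_k) / im(∂_{k+1}) we obtain:

  H_0: rank C_0 − rank ∂_1 = 6 − 5 = 1, and the invariant factors of ∂_1 are all 1, so H_0 = Z.
  H_1: rank ker ∂_1 − rank ∂_2 = (12 − 5) − 7 = 0, and the invariant factors of ∂_2 are all 1, so H_1 = 0.
  H_2: rank ker ∂_2 − rank ∂_3 = (8 − 7) − 0 = 1, and there is no ∂_3, so H_2 = Z.

As a check, the Euler characteristic is 6 − 12 + 8 = 2, which agrees with 1 − 0 + 1 = 2.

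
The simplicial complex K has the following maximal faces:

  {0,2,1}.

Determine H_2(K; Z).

H_2 ≅ 0.

We work with the vertex ordering 0 < 1 < 2. The simplices of K, each written with vertices in increasing order, are:

  0-simplices (3): [0], [1], [2]
  1-simplices (3): [0,1], [0,2], [1,2]
  2-simplices (1): [0,1,2]

Hence C_0 ≅ Z^3, C_1 ≅ Z^3, C_2 ≅ Z^1.

∂_1: C_1 → C_0 maps an edge to its endpoints' difference, ∂[p,q] = q − p. For instance
  ∂[0,2] = [2] − [0].
The resulting 3×3 matrix has rank 2, and its Smith normal form has invariant factors (1,1).

∂_2: C_2 → C_1 maps a triangle to the signed sum of its edges. For instance
  ∂[0,1,2] = [1,2] − [0,2] + [0,1].
This gives a 3×1 integer matrix of rank 1; reducing to Smith normal form yields diagonal entries (1).

Reading off H_k = ker ∂_k / im ∂_{k+1}:

  H_2: rank ker ∂_2 − rank ∂_3 = (1 − 1) − 0 = 0, and there is no ∂_3, so H_2 ≅ 0.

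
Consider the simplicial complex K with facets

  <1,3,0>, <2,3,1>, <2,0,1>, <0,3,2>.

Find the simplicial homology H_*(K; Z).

We work with the vertex ordering 0 < 1 < 2 < 3. The simplices of K, each written with vertices in increasing order, are:

  0-simplices (4): [0], [1], [2], [3]
  1-simplices (6): [0,1], [0,2], [0,3], [1,2], [1,3], [2,3]
  2-simplices (4): [0,1,2], [0,1,3], [0,2,3], [1,2,3]

so the chain groups are C_0 ≅ Z^4, C_1 ≅ Z^6, C_2 ≅ Z^4.

Boundary ∂_1: C_1 → C_0 maps an edge to its endpoints' difference, ∂[p,q] = q − p. For instance
  ∂[0,1] = [1] − [0].
The 4×6 boundary matrix has rank 3 and Smith normal form diag(1,1,1).

The boundary map ∂_2: C_2 → C_1 sends each 2-simplex [p,q,r] to [q,r] − [p,r] + [p,q]. For instance
  ∂[1,2,3] = [2,3] − [1,3] + [1,2],
  ∂[0,1,2] = [1,2] − [0,2] + [0,1].
The resulting 6×4 matrix has rank 3, and its Smith normal form has invariant factors (1,1,1).

Now H_k = ker ∂_k / im ∂_{k+1}, so:

  H_0: rank C_0 − rank ∂_1 = 4 − 3 = 1, and the invariant factors of ∂_1 are all 1, so H_0 = Z.
  H_1: rank ker ∂_1 − rank ∂_2 = (6 − 3) − 3 = 0, and the invariant factors of ∂_2 are all 1, so H_1 = 0.
  H_2: rank ker ∂_2 − rank ∂_3 = (4 − 3) − 0 = 1, and there is no ∂_3, so H_2 = Z.

H_0 ≅ Z,  H_1 = 0,  H_2 ≅ Z.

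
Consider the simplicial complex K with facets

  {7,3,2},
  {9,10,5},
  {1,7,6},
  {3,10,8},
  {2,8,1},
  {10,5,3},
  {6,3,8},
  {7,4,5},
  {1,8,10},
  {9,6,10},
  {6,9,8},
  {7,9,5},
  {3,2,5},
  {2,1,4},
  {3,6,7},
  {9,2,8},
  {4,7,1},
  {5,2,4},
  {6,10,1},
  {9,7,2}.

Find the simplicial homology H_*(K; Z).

H_0 ≅ Z,  H_1 ≅ Z ⊕ Z/2Z,  H_2 = 0.

Fix the vertex order 1 < 2 < 3 < 4 < 5 < 6 < 7 < 8 < 9 < 10 and write every simplex with vertices in increasing order. Then dim K = 2 and the simplices of K are:

  0-simplices (10): [1], [2], [3], [4], [5], [6], [7], [8], [9], [10]
  1-simplices (30): (30 of them)
  2-simplices (20): (20 of them)

giving chain groups C_0 ≅ Z^10, C_1 ≅ Z^30, C_2 ≅ Z^20.

Boundary ∂_1: C_1 → C_0 is given by ∂[p,q] = [q] − [p]. For instance
  ∂[1,8] = [8] − [1].
The 10×30 boundary matrix has rank 9 and Smith normal form diag(1,1,1,1,1,1,1,1,1).

The boundary map ∂_2: C_2 → C_1 sends each 2-simplex [p,q,r] to [q,r] − [p,r] + [p,q]. For instance
  ∂[2,3,7] = [3,7] − [2,7] + [2,3],
  ∂[1,6,7] = [6,7] − [1,7] + [1,6].
This gives a 30×20 integer matrix of rank 20; reducing to Smith normal form yields diagonal entries (1,1,1,1,1,1,1,1,1,1,1,1,1,1,1,1,1,1,1,2).

From H_k ≅ ker(∂_k) / im(∂_{k+1}) we obtain:

  H_0: rank C_0 − rank ∂_1 = 10 − 9 = 1, and the invariant factors of ∂_1 are all 1, so H_0 = Z.
  H_1: rank ker ∂_1 − rank ∂_2 = (30 − 9) − 20 = 1, and ∂_2 has invariant factor 2 > 1, so H_1 = Z ⊕ Z/2Z.
  H_2: rank ker ∂_2 − rank ∂_3 = (20 − 20) − 0 = 0, and there is no ∂_3, so H_2 = 0.

(K is a triangulation of the Klein bottle.)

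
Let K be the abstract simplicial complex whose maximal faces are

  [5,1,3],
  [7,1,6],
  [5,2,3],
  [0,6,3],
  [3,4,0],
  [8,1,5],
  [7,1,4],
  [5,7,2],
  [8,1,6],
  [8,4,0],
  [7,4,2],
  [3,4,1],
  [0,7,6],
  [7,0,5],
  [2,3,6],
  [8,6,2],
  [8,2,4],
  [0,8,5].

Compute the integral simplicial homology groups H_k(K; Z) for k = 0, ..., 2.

Fix the vertex order 0 < 1 < 2 < 3 < 4 < 5 < 6 < 7 < 8 and write every simplex with vertices in increasing order. Then dim K = 2 and the simplices of K are:

  0-simplices (9): [0], [1], [2], [3], [4], [5], [6], [7], [8]
  1-simplices (27): (27 of them)
  2-simplices (18): [0,3,4], [0,3,6], [0,4,8], [0,5,7], [0,5,8], [0,6,7], [1,3,4], [1,3,5], [1,4,7], [1,5,8], [1,6,7], [1,6,8], [2,3,5], [2,3,6], [2,4,7], [2,4,8], [2,5,7], [2,6,8]

so the chain groups are C_0 ≅ Z^9, C_1 ≅ Z^27, C_2 ≅ Z^18.

The boundary map ∂_1: C_1 → C_0 sends each edge [p,q] (with p < q) to q − p. For instance
  ∂[5,7] = [7] − [5].
This gives a 9×27 integer matrix of rank 8; reducing to Smith normal form yields diagonal entries (1,1,1,1,1,1,1,1).

The boundary map ∂_2: C_2 → C_1 sends each 2-simplex [p,q,r] to [q,r] − [p,r] + [p,q]. For instance
  ∂[0,5,7] = [5,7] − [0,7] + [0,5],
  ∂[2,3,5] = [3,5] − [2,5] + [2,3].
As a 27×18 matrix over Z this has rank 17, with invariant factors (1,1,1,1,1,1,1,1,1,1,1,1,1,1,1,1,1).

Now H_k = ker ∂_k / im ∂_{k+1}, so:

  H_0: rank C_0 − rank ∂_1 = 9 − 8 = 1, and the invariant factors of ∂_1 are all 1, so H_0 = Z.
  H_1: rank ker ∂_1 − rank ∂_2 = (27 − 8) − 17 = 2, and the invariant factors of ∂_2 are all 1, so H_1 = Z^2.
  H_2: rank ker ∂_2 − rank ∂_3 = (18 − 17) − 0 = 1, and there is no ∂_3, so H_2 = Z.

H_0 = Z,  H_1 = Z^2,  H_2 = Z.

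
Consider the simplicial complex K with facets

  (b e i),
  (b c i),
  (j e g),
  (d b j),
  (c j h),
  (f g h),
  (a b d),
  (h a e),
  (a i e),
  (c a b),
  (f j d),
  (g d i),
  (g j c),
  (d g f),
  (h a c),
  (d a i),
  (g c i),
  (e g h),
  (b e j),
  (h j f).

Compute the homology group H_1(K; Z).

H_1 ≅ Z ⊕ Z/2.

We work with the vertex ordering a < b < c < d < e < f < g < h < i < j. The simplices of K, each written with vertices in increasing order, are:

  0-simplices (10): a, b, c, d, e, f, g, h, i, j
  1-simplices (30): ab, ac, ad, ae, ah, ai, bc, bd, be, bi, bj, cg, ch, ci, cj, df, dg, di, dj, eg, eh, ei, ej, fg, fh, fj, gh, gi, gj, hj
  2-simplices (20): abc, abd, ach, adi, aeh, aei, bci, bdj, bei, bej, cgi, cgj, chj, dfg, dfj, dgi, egh, egj, fgh, fhj

Hence C_0 ≅ Z^10, C_1 ≅ Z^30, C_2 ≅ Z^20.

∂_1: C_1 → C_0 maps an edge to its endpoints' difference, ∂[p,q] = q − p.
The 10×30 boundary matrix has rank 9 and Smith normal form diag(1,1,1,1,1,1,1,1,1).

Boundary ∂_2: C_2 → C_1 maps a triangle to the signed sum of its edges. For instance
  ∂aeh = eh − ah + ae,
  ∂ach = ch − ah + ac.
The resulting 30×20 matrix has rank 20, and its Smith normal form has invariant factors (1,1,1,1,1,1,1,1,1,1,1,1,1,1,1,1,1,1,1,2).

From H_k ≅ ker(∂_k) / im(∂_{k+1}) we obtain:

  H_1: rank ker ∂_1 − rank ∂_2 = (30 − 9) − 20 = 1, and ∂_2 has invariant factor 2 > 1, so H_1 ≅ Z ⊕ Z/2.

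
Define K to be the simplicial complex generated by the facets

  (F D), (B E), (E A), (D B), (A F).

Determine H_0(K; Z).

Order the vertices as A < B < D < E < F. Listing each simplex with vertices in this order, K has dimension 1 with simplices:

  0-simplices (5): A, B, D, E, F
  1-simplices (5): AE, AF, BD, BE, DF

so the chain groups are C_0 ≅ Z^5, C_1 ≅ Z^5.

∂_1: C_1 → C_0 sends each edge [p,q] (with p < q) to q − p. For instance
  ∂AF = F − A.
The 5×5 boundary matrix has rank 4 and Smith normal form diag(1,1,1,1).

Computing H_k = (kernel of ∂_k) / (image of ∂_{k+1}):

  H_0: rank C_0 − rank ∂_1 = 5 − 4 = 1, and the invariant factors of ∂_1 are all 1, so H_0 ≅ Z.

H_0 ≅ Z.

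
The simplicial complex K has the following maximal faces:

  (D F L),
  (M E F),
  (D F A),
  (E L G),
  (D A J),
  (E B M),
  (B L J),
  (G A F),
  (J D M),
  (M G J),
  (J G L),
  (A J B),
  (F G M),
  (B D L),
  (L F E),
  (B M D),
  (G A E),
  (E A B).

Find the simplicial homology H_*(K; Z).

H_0 = Z,  H_1 = Z ⊕ Z/2,  H_2 = 0.

Fix the vertex order A < B < D < E < F < G < J < L < M and write every simplex with vertices in increasing order. Then dim K = 2 and the simplices of K are:

  0-simplices (9): A, B, D, E, F, G, J, L, M
  1-simplices (27): AB, AD, AE, AF, AG, AJ, BD, BE, BJ, BL, BM, DF, DJ, DL, DM, EF, EG, EL, EM, FG, FL, FM, GJ, GL, GM, JL, JM
  2-simplices (18): ABE, ABJ, ADF, ADJ, AEG, AFG, BDL, BDM, BEM, BJL, DFL, DJM, EFL, EFM, EGL, FGM, GJL, GJM

Hence C_0 ≅ Z^9, C_1 ≅ Z^27, C_2 ≅ Z^18.

∂_1: C_1 → C_0 is given by ∂[p,q] = [q] − [p]. For instance
  ∂AB = B − A.
This gives a 9×27 integer matrix of rank 8; reducing to Smith normal form yields diagonal entries (1,1,1,1,1,1,1,1).

The boundary map ∂_2: C_2 → C_1 sends each 2-simplex [p,q,r] to [q,r] − [p,r] + [p,q]. For instance
  ∂EFM = FM − EM + EF,
  ∂BDM = DM − BM + BD.
This gives a 27×18 integer matrix of rank 18; reducing to Smith normal form yields diagonal entries (1,1,1,1,1,1,1,1,1,1,1,1,1,1,1,1,1,2).

Computing H_k = (kernel of ∂_k) / (image of ∂_{k+1}):

  H_0: rank C_0 − rank ∂_1 = 9 − 8 = 1, and the invariant factors of ∂_1 are all 1, so H_0 = Z.
  H_1: rank ker ∂_1 − rank ∂_2 = (27 − 8) − 18 = 1, and ∂_2 has invariant factor 2 > 1, so H_1 = Z ⊕ Z/2.
  H_2: rank ker ∂_2 − rank ∂_3 = (18 − 18) − 0 = 0, and there is no ∂_3, so H_2 = 0.

As a check, the Euler characteristic is 9 − 27 + 18 = 0, which agrees with 1 − 1 + 0 = 0.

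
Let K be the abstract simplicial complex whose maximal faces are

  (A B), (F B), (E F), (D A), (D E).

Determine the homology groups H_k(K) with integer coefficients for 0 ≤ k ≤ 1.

H_0 ≅ Z,  H_1 ≅ Z.

Order the vertices as A < B < D < E < F. Listing each simplex with vertices in this order, K has dimension 1 with simplices:

  0-simplices (5): A, B, D, E, F
  1-simplices (5): AB, AD, BF, DE, EF

so the chain groups are C_0 ≅ Z^5, C_1 ≅ Z^5.

Boundary ∂_1: C_1 → C_0 sends each edge [p,q] (with p < q) to q − p.
This gives a 5×5 integer matrix of rank 4; reducing to Smith normal form yields diagonal entries (1,1,1,1).

From H_k ≅ ker(∂_k) / im(∂_{k+1}) we obtain:

  H_0: rank C_0 − rank ∂_1 = 5 − 4 = 1, and the invariant factors of ∂_1 are all 1, so H_0 = Z.
  H_1: rank ker ∂_1 − rank ∂_2 = (5 − 4) − 0 = 1, and there is no ∂_2, so H_1 = Z.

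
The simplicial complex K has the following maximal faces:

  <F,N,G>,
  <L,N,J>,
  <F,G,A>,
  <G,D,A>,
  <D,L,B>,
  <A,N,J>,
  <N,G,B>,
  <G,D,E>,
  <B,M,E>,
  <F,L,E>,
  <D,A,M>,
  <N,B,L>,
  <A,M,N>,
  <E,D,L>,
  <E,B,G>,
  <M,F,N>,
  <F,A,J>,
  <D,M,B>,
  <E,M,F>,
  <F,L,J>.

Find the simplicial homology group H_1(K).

H_1 ≅ Z ⊕ Z/2.

Order the vertices as A < B < D < E < F < G < J < L < M < N. Listing each simplex with vertices in this order, K has dimension 2 with simplices:

  0-simplices (10): A, B, D, E, F, G, J, L, M, N
  1-simplices (30): AD, AF, AG, AJ, AM, AN, BD, BE, BG, BL, BM, BN, DE, DG, DL, DM, EF, EG, EL, EM, FG, FJ, FL, FM, FN, GN, JL, JN, LN, MN
  2-simplices (20): ADG, ADM, AFG, AFJ, AJN, AMN, BDL, BDM, BEG, BEM, BGN, BLN, DEG, DEL, EFL, EFM, FGN, FJL, FMN, JLN

so the chain groups are C_0 ≅ Z^10, C_1 ≅ Z^30, C_2 ≅ Z^20.

∂_1: C_1 → C_0 is given by ∂[p,q] = [q] − [p]. For instance
  ∂FM = M − F.
The 10×30 boundary matrix has rank 9 and Smith normal form diag(1,1,1,1,1,1,1,1,1).

∂_2: C_2 → C_1 maps a triangle to the signed sum of its edges. For instance
  ∂BLN = LN − BN + BL,
  ∂AFG = FG − AG + AF.
This gives a 30×20 integer matrix of rank 20; reducing to Smith normal form yields diagonal entries (1,1,1,1,1,1,1,1,1,1,1,1,1,1,1,1,1,1,1,2).

Computing H_k = (kernel of ∂_k) / (image of ∂_{k+1}):

  H_1: rank ker ∂_1 − rank ∂_2 = (30 − 9) − 20 = 1, and ∂_2 has invariant factor 2 > 1, so H_1 ≅ Z ⊕ Z/2.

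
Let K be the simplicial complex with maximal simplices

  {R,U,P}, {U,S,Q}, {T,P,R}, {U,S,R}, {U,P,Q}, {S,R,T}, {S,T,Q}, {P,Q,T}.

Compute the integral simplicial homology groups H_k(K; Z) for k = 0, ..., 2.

Order the vertices as P < Q < R < S < T < U. Listing each simplex with vertices in this order, K has dimension 2 with simplices:

  0-simplices (6): P, Q, R, S, T, U
  1-simplices (12): PQ, PR, PT, PU, QS, QT, QU, RS, RT, RU, ST, SU
  2-simplices (8): PQT, PQU, PRT, PRU, QST, QSU, RST, RSU

giving chain groups C_0 ≅ Z^6, C_1 ≅ Z^12, C_2 ≅ Z^8.

The boundary map ∂_1: C_1 → C_0 is given by ∂[p,q] = [q] − [p].
The resulting 6×12 matrix has rank 5, and its Smith normal form has invariant factors (1,1,1,1,1).

∂_2: C_2 → C_1 maps a triangle to the signed sum of its edges. For instance
  ∂RST = ST − RT + RS,
  ∂PQU = QU − PU + PQ.
This gives a 12×8 integer matrix of rank 7; reducing to Smith normal form yields diagonal entries (1,1,1,1,1,1,1).

Reading off H_k = ker ∂_k / im ∂_{k+1}:

  H_0: rank C_0 − rank ∂_1 = 6 − 5 = 1, and the invariant factors of ∂_1 are all 1, so H_0 = Z.
  H_1: rank ker ∂_1 − rank ∂_2 = (12 − 5) − 7 = 0, and the invariant factors of ∂_2 are all 1, so H_1 = 0.
  H_2: rank ker ∂_2 − rank ∂_3 = (8 − 7) − 0 = 1, and there is no ∂_3, so H_2 = Z.

As a check, the Euler characteristic is 6 − 12 + 8 = 2, which agrees with 1 − 0 + 1 = 2.

H_0 ≅ Z,  H_1 = 0,  H_2 ≅ Z.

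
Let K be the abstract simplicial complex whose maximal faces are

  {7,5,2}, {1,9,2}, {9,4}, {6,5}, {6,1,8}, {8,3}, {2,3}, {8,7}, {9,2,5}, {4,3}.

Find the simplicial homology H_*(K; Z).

H_0 ≅ Z,  H_1 ≅ Z^4,  H_2 = 0.

Order the vertices as 1 < 2 < 3 < 4 < 5 < 6 < 7 < 8 < 9. Listing each simplex with vertices in this order, K has dimension 2 with simplices:

  0-simplices (9): [1], [2], [3], [4], [5], [6], [7], [8], [9]
  1-simplices (16): [1,2], [1,6], [1,8], [1,9], [2,3], [2,5], [2,7], [2,9], [3,4], [3,8], [4,9], [5,6], [5,7], [5,9], [6,8], [7,8]
  2-simplices (4): [1,2,9], [1,6,8], [2,5,7], [2,5,9]

so the chain groups are C_0 ≅ Z^9, C_1 ≅ Z^16, C_2 ≅ Z^4.

Boundary ∂_1: C_1 → C_0 maps an edge to its endpoints' difference, ∂[p,q] = q − p.
The resulting 9×16 matrix has rank 8, and its Smith normal form has invariant factors (1,1,1,1,1,1,1,1).

Boundary ∂_2: C_2 → C_1 maps a triangle to the signed sum of its edges. For instance
  ∂[2,5,7] = [5,7] − [2,7] + [2,5],
  ∂[2,5,9] = [5,9] − [2,9] + [2,5].
The 16×4 boundary matrix has rank 4 and Smith normal form diag(1,1,1,1).

Computing H_k = (kernel of ∂_k) / (image of ∂_{k+1}):

  H_0: rank C_0 − rank ∂_1 = 9 − 8 = 1, and the invariant factors of ∂_1 are all 1, so H_0 ≅ Z.
  H_1: rank ker ∂_1 − rank ∂_2 = (16 − 8) − 4 = 4, and the invariant factors of ∂_2 are all 1, so H_1 ≅ Z^4.
  H_2: rank ker ∂_2 − rank ∂_3 = (4 − 4) − 0 = 0, and there is no ∂_3, so H_2 ≅ 0.

As a check, the Euler characteristic is 9 − 16 + 4 = -3, which agrees with 1 − 4 + 0 = -3.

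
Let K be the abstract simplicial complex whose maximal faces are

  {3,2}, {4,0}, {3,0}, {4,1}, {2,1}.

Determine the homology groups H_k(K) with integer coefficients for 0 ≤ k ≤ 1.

H_0 = Z,  H_1 = Z.

We work with the vertex ordering 0 < 1 < 2 < 3 < 4. The simplices of K, each written with vertices in increasing order, are:

  0-simplices (5): [0], [1], [2], [3], [4]
  1-simplices (5): [0,3], [0,4], [1,2], [1,4], [2,3]

Hence C_0 ≅ Z^5, C_1 ≅ Z^5.

Boundary ∂_1: C_1 → C_0 is given by ∂[p,q] = [q] − [p].
As a 5×5 matrix over Z this has rank 4, with invariant factors (1,1,1,1).

From H_k ≅ ker(∂_k) / im(∂_{k+1}) we obtain:

  H_0: rank C_0 − rank ∂_1 = 5 − 4 = 1, and the invariant factors of ∂_1 are all 1, so H_0 = Z.
  H_1: rank ker ∂_1 − rank ∂_2 = (5 − 4) − 0 = 1, and there is no ∂_2, so H_1 = Z.

(K is a triangulation of the circle S^1.)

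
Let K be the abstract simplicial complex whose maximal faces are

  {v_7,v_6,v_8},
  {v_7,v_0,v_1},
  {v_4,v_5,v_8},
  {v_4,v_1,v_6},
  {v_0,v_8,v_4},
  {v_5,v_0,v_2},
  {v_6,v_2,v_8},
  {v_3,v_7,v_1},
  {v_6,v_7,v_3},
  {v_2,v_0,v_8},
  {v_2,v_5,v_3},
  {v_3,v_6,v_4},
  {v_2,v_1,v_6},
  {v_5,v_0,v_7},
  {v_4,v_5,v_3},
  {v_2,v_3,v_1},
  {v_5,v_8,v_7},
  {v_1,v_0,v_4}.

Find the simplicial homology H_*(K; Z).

H_0 ≅ Z,  H_1 ≅ Z ⊕ Z/2,  H_2 = 0.

We work with the vertex ordering v_0 < v_1 < v_2 < v_3 < v_4 < v_5 < v_6 < v_7 < v_8. The simplices of K, each written with vertices in increasing order, are:

  0-simplices (9): [v_0], [v_1], [v_2], [v_3], [v_4], [v_5], [v_6], [v_7], [v_8]
  1-simplices (27): (27 of them)
  2-simplices (18): (18 of them)

giving chain groups C_0 ≅ Z^9, C_1 ≅ Z^27, C_2 ≅ Z^18.

Boundary ∂_1: C_1 → C_0 maps an edge to its endpoints' difference, ∂[p,q] = q − p.
As a 9×27 matrix over Z this has rank 8, with invariant factors (1,1,1,1,1,1,1,1).

Boundary ∂_2: C_2 → C_1 maps a triangle to the signed sum of its edges. For instance
  ∂[v_0,v_4,v_8] = [v_4,v_8] − [v_0,v_8] + [v_0,v_4],
  ∂[v_0,v_1,v_7] = [v_1,v_7] − [v_0,v_7] + [v_0,v_1].
This gives a 27×18 integer matrix of rank 18; reducing to Smith normal form yields diagonal entries (1,1,1,1,1,1,1,1,1,1,1,1,1,1,1,1,1,2).

Now H_k = ker ∂_k / im ∂_{k+1}, so:

  H_0: rank C_0 − rank ∂_1 = 9 − 8 = 1, and the invariant factors of ∂_1 are all 1, so H_0 ≅ Z.
  H_1: rank ker ∂_1 − rank ∂_2 = (27 − 8) − 18 = 1, and ∂_2 has invariant factor 2 > 1, so H_1 ≅ Z ⊕ Z/2.
  H_2: rank ker ∂_2 − rank ∂_3 = (18 − 18) − 0 = 0, and there is no ∂_3, so H_2 ≅ 0.

As a check, the Euler characteristic is 9 − 27 + 18 = 0, which agrees with 1 − 1 + 0 = 0.
(K is a triangulation of the Klein bottle.)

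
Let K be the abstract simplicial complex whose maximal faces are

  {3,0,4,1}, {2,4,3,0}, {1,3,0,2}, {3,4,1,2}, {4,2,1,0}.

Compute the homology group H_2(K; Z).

Take the total order 0 < 1 < 2 < 3 < 4 on the vertex set. Then K (dimension 3) consists of the simplices:

  0-simplices (5): [0], [1], [2], [3], [4]
  1-simplices (10): [0,1], [0,2], [0,3], [0,4], [1,2], [1,3], [1,4], [2,3], [2,4], [3,4]
  2-simplices (10): [0,1,2], [0,1,3], [0,1,4], [0,2,3], [0,2,4], [0,3,4], [1,2,3], [1,2,4], [1,3,4], [2,3,4]
  3-simplices (5): [0,1,2,3], [0,1,2,4], [0,1,3,4], [0,2,3,4], [1,2,3,4]

Hence C_0 ≅ Z^5, C_1 ≅ Z^10, C_2 ≅ Z^10, C_3 ≅ Z^5.

Boundary ∂_1: C_1 → C_0 is given by ∂[p,q] = [q] − [p]. For instance
  ∂[2,4] = [4] − [2].
As a 5×10 matrix over Z this has rank 4, with invariant factors (1,1,1,1).

Boundary ∂_2: C_2 → C_1 maps a triangle to the signed sum of its edges. For instance
  ∂[0,2,4] = [2,4] − [0,4] + [0,2],
  ∂[2,3,4] = [3,4] − [2,4] + [2,3].
The resulting 10×10 matrix has rank 6, and its Smith normal form has invariant factors (1,1,1,1,1,1).

∂_3: C_3 → C_2 sends each 3-simplex σ to the alternating sum Σ_i (−1)^i (σ with its i-th vertex removed). For instance
  ∂[0,1,3,4] = [1,3,4] − [0,3,4] + [0,1,4] − [0,1,3],
  ∂[1,2,3,4] = [2,3,4] − [1,3,4] + [1,2,4] − [1,2,3].
The 10×5 boundary matrix has rank 4 and Smith normal form diag(1,1,1,1).

Reading off H_k = ker ∂_k / im ∂_{k+1}:

  H_2: rank ker ∂_2 − rank ∂_3 = (10 − 6) − 4 = 0, and the invariant factors of ∂_3 are all 1, so H_2 = 0.

(K is a triangulation of the 3-sphere S^3.)

H_2 ≅ 0.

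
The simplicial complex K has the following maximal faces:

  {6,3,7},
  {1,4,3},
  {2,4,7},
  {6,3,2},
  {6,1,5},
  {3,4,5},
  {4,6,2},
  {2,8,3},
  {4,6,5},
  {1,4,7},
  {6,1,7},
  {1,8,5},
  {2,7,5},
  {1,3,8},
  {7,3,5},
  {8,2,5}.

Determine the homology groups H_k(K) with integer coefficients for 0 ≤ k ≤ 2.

Take the total order 1 < 2 < 3 < 4 < 5 < 6 < 7 < 8 on the vertex set. Then K (dimension 2) consists of the simplices:

  0-simplices (8): [1], [2], [3], [4], [5], [6], [7], [8]
  1-simplices (24): (24 of them)
  2-simplices (16): [1,3,4], [1,3,8], [1,4,7], [1,5,6], [1,5,8], [1,6,7], [2,3,6], [2,3,8], [2,4,6], [2,4,7], [2,5,7], [2,5,8], [3,4,5], [3,5,7], [3,6,7], [4,5,6]

giving chain groups C_0 ≅ Z^8, C_1 ≅ Z^24, C_2 ≅ Z^16.

The boundary map ∂_1: C_1 → C_0 maps an edge to its endpoints' difference, ∂[p,q] = q − p. For instance
  ∂[1,7] = [7] − [1].
This gives a 8×24 integer matrix of rank 7; reducing to Smith normal form yields diagonal entries (1,1,1,1,1,1,1).

The boundary map ∂_2: C_2 → C_1 sends each 2-simplex [p,q,r] to [q,r] − [p,r] + [p,q]. For instance
  ∂[3,6,7] = [6,7] − [3,7] + [3,6],
  ∂[2,3,6] = [3,6] − [2,6] + [2,3].
The resulting 24×16 matrix has rank 15, and its Smith normal form has invariant factors (1,1,1,1,1,1,1,1,1,1,1,1,1,1,1).

Reading off H_k = ker ∂_k / im ∂_{k+1}:

  H_0: rank C_0 − rank ∂_1 = 8 − 7 = 1, and the invariant factors of ∂_1 are all 1, so H_0 ≅ Z.
  H_1: rank ker ∂_1 − rank ∂_2 = (24 − 7) − 15 = 2, and the invariant factors of ∂_2 are all 1, so H_1 ≅ Z^2.
  H_2: rank ker ∂_2 − rank ∂_3 = (16 − 15) − 0 = 1, and there is no ∂_3, so H_2 ≅ Z.

H_0 ≅ Z,  H_1 ≅ Z^2,  H_2 ≅ Z.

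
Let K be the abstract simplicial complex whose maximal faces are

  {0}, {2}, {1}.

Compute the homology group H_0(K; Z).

H_0 = Z^3.

Take the total order 0 < 1 < 2 on the vertex set. Then K (dimension 0) consists of the simplices:

  0-simplices (3): [0], [1], [2]

Hence C_0 ≅ Z^3.

Computing H_k = (kernel of ∂_k) / (image of ∂_{k+1}):

  H_0: rank C_0 − rank ∂_1 = 3 − 0 = 3, and there is no ∂_1, so H_0 = Z^3.

(K is a triangulation of a set of 3 points.)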